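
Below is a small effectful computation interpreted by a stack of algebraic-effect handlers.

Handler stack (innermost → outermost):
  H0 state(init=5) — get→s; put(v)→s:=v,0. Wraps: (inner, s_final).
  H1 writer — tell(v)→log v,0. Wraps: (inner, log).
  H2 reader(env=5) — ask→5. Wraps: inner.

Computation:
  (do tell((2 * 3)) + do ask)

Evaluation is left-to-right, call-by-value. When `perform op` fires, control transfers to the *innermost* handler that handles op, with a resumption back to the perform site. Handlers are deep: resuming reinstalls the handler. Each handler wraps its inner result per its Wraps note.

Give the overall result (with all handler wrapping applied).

Step-by-step:
tell(6) @ H1 ⇒ log+=6
ask @ H2 ⇒ 5
H0 returns (5, 5)
H1 returns ((5, 5), (6))
H2 returns ((5, 5), (6))
= ((5, 5), (6))

Answer: ((5, 5), (6))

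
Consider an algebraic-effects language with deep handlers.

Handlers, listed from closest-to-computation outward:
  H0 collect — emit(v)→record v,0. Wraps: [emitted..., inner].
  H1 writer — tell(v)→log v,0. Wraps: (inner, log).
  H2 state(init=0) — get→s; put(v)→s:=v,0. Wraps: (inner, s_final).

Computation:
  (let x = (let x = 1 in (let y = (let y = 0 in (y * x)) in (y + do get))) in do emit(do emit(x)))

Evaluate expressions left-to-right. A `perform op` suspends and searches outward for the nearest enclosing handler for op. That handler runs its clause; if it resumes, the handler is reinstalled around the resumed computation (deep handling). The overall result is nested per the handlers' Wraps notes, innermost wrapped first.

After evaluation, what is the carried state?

Step-by-step:
get @ H2 ⇒ 0
emit(0) @ H0 ⇒ out+=0
emit(0) @ H0 ⇒ out+=0
H0 returns [0, 0, 0]
H1 returns ([0, 0, 0], ())
H2 returns (([0, 0, 0], ()), 0)
= (([0, 0, 0], ()), 0)

Answer: 0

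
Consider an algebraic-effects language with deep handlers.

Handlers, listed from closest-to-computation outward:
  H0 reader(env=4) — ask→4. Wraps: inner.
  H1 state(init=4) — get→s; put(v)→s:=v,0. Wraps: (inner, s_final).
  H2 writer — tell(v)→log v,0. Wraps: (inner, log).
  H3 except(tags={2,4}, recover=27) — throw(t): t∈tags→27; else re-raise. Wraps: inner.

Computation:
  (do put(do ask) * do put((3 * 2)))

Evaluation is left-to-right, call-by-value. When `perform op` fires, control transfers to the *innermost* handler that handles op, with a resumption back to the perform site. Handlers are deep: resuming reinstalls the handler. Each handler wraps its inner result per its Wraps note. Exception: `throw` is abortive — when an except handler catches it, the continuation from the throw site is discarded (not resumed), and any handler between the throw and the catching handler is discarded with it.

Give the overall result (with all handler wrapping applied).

Answer: ((0, 6), ())

Working:
ask @ H0 ⇒ 4
put(4) @ H1 ⇒ s:=4
put(6) @ H1 ⇒ s:=6
H0 returns 0
H1 returns (0, 6)
H2 returns ((0, 6), ())
H3 returns ((0, 6), ())
= ((0, 6), ())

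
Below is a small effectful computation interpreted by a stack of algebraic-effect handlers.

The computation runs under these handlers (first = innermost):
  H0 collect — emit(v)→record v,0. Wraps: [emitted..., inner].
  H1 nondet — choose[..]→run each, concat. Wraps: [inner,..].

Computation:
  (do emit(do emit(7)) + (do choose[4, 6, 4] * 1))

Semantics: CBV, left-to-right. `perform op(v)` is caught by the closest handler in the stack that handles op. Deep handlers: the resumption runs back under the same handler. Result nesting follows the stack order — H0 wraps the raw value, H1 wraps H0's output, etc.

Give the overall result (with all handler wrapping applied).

Step-by-step:
emit(7) @ H0 ⇒ out+=7
emit(0) @ H0 ⇒ out+=0
choose[4, 6, 4] @ H1
  branch[0] choose=4:
    H0 returns [7, 0, 4]
    H1 returns [[7, 0, 4]]
  branch[1] choose=6:
    H0 returns [7, 0, 6]
    H1 returns [[7, 0, 6]]
  branch[2] choose=4:
    H0 returns [7, 0, 4]
    H1 returns [[7, 0, 4]]
= [[7, 0, 4], [7, 0, 6], [7, 0, 4]]

Answer: [[7, 0, 4], [7, 0, 6], [7, 0, 4]]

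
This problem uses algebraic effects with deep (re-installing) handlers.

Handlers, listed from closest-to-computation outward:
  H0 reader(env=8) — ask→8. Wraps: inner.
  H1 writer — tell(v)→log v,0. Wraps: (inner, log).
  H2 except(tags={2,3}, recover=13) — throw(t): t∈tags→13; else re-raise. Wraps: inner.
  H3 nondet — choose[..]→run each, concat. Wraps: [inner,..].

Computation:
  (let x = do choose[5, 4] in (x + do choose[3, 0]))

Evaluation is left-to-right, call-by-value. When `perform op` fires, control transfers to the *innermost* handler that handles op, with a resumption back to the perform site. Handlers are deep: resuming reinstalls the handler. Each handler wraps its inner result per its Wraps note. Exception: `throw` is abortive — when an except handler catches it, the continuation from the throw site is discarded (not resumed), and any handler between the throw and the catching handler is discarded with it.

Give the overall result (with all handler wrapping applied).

Step-by-step:
choose[5, 4] @ H3
  branch[0] choose=5:
    choose[3, 0] @ H3
      branch[0] choose=3:
        H0 returns 8
        H1 returns (8, ())
        H2 returns (8, ())
        H3 returns [(8, ())]
      branch[1] choose=0:
        H0 returns 5
        H1 returns (5, ())
        H2 returns (5, ())
        H3 returns [(5, ())]
  branch[1] choose=4:
    choose[3, 0] @ H3
      branch[0] choose=3:
        H0 returns 7
        H1 returns (7, ())
        H2 returns (7, ())
        H3 returns [(7, ())]
      branch[1] choose=0:
        H0 returns 4
        H1 returns (4, ())
        H2 returns (4, ())
        H3 returns [(4, ())]
= [(8, ()), (5, ()), (7, ()), (4, ())]

Answer: [(8, ()), (5, ()), (7, ()), (4, ())]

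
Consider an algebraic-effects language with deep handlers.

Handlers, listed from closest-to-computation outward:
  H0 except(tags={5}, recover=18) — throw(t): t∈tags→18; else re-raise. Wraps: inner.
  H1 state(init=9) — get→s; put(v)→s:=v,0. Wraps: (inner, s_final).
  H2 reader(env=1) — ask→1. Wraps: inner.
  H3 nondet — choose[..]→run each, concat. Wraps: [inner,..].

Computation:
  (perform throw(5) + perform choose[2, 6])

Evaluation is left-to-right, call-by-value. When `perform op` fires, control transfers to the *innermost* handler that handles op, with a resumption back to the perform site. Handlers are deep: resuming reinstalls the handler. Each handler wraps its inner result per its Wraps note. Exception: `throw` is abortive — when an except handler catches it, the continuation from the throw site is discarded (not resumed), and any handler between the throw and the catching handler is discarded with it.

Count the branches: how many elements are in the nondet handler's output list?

Working:
throw(5) @ H0 caught ⇒ 18
H1 returns (18, 9)
H2 returns (18, 9)
H3 returns [(18, 9)]
= [(18, 9)]

Answer: 1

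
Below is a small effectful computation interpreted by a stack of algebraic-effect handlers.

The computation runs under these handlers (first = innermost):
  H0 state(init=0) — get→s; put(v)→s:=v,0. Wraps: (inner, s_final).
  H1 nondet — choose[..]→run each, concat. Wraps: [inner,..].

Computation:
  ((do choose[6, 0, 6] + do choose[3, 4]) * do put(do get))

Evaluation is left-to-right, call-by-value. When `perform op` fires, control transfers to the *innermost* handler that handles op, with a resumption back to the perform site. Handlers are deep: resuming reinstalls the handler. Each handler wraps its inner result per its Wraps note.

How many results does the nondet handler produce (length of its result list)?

Working:
choose[6, 0, 6] @ H1
  branch[0] choose=6:
    choose[3, 4] @ H1
      branch[0] choose=3:
        get @ H0 ⇒ 0
        put(0) @ H0 ⇒ s:=0
        H0 returns (0, 0)
        H1 returns [(0, 0)]
      branch[1] choose=4:
        get @ H0 ⇒ 0
        put(0) @ H0 ⇒ s:=0
        H0 returns (0, 0)
        H1 returns [(0, 0)]
  branch[1] choose=0:
    choose[3, 4] @ H1
      branch[0] choose=3:
        get @ H0 ⇒ 0
        put(0) @ H0 ⇒ s:=0
        H0 returns (0, 0)
        H1 returns [(0, 0)]
      branch[1] choose=4:
        get @ H0 ⇒ 0
        put(0) @ H0 ⇒ s:=0
        H0 returns (0, 0)
        H1 returns [(0, 0)]
  branch[2] choose=6:
    choose[3, 4] @ H1
      branch[0] choose=3:
        get @ H0 ⇒ 0
        put(0) @ H0 ⇒ s:=0
        H0 returns (0, 0)
        H1 returns [(0, 0)]
      branch[1] choose=4:
        get @ H0 ⇒ 0
        put(0) @ H0 ⇒ s:=0
        H0 returns (0, 0)
        H1 returns [(0, 0)]
= [(0, 0), (0, 0), (0, 0), (0, 0), (0, 0), (0, 0)]

Answer: 6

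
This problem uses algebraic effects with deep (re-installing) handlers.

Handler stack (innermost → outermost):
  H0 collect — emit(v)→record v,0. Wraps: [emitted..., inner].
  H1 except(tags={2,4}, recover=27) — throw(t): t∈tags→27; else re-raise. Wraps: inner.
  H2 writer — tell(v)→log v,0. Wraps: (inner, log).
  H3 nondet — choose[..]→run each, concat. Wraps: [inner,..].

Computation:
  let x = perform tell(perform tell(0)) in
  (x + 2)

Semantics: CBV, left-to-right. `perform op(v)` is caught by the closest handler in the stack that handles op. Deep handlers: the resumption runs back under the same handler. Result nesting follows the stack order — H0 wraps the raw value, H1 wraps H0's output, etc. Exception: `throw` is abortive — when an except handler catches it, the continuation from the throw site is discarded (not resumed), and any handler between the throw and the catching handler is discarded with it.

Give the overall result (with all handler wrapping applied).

Working:
tell(0) @ H2 ⇒ log+=0
tell(0) @ H2 ⇒ log+=0
H0 returns [2]
H1 returns [2]
H2 returns ([2], (0, 0))
H3 returns [([2], (0, 0))]
= [([2], (0, 0))]

Answer: [([2], (0, 0))]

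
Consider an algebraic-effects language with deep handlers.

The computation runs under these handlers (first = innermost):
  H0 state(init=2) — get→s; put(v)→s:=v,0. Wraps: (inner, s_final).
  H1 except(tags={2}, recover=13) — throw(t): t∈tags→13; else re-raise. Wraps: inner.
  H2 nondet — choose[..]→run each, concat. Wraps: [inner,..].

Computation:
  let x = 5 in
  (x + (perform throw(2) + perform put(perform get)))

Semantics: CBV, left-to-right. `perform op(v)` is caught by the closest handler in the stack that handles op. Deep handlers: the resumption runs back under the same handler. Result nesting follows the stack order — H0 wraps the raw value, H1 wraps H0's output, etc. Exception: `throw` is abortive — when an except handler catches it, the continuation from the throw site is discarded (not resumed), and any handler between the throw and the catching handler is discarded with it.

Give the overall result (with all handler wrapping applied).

Step-by-step:
throw(2) @ H1 caught ⇒ 13
H2 returns [13]
= [13]

Answer: [13]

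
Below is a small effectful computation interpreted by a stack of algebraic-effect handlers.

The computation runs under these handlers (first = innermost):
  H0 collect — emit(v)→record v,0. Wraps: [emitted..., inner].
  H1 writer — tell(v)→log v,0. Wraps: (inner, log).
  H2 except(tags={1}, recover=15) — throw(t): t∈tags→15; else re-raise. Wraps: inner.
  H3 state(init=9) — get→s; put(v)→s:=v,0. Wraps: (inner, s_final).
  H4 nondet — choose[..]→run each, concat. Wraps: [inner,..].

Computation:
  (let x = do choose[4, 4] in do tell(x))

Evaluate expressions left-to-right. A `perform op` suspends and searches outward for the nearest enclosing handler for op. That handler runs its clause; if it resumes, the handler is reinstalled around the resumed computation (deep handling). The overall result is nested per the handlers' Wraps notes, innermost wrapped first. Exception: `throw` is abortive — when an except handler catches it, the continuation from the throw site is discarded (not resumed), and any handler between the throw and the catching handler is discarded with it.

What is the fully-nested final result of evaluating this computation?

Answer: [(([0], (4)), 9), (([0], (4)), 9)]

Evaluation trace:
choose[4, 4] @ H4
  branch[0] choose=4:
    tell(4) @ H1 ⇒ log+=4
    H0 returns [0]
    H1 returns ([0], (4))
    H2 returns ([0], (4))
    H3 returns (([0], (4)), 9)
    H4 returns [(([0], (4)), 9)]
  branch[1] choose=4:
    tell(4) @ H1 ⇒ log+=4
    H0 returns [0]
    H1 returns ([0], (4))
    H2 returns ([0], (4))
    H3 returns (([0], (4)), 9)
    H4 returns [(([0], (4)), 9)]
= [(([0], (4)), 9), (([0], (4)), 9)]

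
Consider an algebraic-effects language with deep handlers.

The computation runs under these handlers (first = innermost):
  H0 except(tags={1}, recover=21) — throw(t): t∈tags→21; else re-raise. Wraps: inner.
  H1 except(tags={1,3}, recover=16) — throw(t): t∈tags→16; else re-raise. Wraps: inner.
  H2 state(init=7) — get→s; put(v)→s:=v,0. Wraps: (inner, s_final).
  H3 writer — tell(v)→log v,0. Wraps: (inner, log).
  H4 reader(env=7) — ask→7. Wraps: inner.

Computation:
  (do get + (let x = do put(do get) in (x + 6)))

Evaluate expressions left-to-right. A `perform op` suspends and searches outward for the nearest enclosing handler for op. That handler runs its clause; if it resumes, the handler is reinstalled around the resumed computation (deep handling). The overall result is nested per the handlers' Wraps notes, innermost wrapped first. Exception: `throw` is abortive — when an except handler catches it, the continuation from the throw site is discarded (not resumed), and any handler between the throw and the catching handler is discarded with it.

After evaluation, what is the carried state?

Answer: 7

Working:
get @ H2 ⇒ 7
get @ H2 ⇒ 7
put(7) @ H2 ⇒ s:=7
H0 returns 13
H1 returns 13
H2 returns (13, 7)
H3 returns ((13, 7), ())
H4 returns ((13, 7), ())
= ((13, 7), ())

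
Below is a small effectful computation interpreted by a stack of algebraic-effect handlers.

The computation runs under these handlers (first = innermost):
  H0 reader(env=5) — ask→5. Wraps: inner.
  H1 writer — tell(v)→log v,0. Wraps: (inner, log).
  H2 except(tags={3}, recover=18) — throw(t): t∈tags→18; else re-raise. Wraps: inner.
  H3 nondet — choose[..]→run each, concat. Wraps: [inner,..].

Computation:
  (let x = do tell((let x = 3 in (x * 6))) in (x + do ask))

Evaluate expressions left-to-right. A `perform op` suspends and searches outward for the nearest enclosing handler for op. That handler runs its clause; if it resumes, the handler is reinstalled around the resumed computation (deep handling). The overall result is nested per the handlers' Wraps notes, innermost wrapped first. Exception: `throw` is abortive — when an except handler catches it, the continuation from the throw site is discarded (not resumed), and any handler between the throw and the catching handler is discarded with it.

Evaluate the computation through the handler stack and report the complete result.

Answer: [(5, (18))]

Evaluation trace:
tell(18) @ H1 ⇒ log+=18
ask @ H0 ⇒ 5
H0 returns 5
H1 returns (5, (18))
H2 returns (5, (18))
H3 returns [(5, (18))]
= [(5, (18))]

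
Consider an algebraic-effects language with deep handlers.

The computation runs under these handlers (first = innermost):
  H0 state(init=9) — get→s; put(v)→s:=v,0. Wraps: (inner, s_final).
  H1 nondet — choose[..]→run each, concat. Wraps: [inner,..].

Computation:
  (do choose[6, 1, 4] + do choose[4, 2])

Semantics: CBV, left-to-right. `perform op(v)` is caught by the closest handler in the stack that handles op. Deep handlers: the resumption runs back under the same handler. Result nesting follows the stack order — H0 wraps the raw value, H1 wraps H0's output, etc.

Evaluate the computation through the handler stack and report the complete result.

Answer: [(10, 9), (8, 9), (5, 9), (3, 9), (8, 9), (6, 9)]

Evaluation trace:
choose[6, 1, 4] @ H1
  branch[0] choose=6:
    choose[4, 2] @ H1
      branch[0] choose=4:
        H0 returns (10, 9)
        H1 returns [(10, 9)]
      branch[1] choose=2:
        H0 returns (8, 9)
        H1 returns [(8, 9)]
  branch[1] choose=1:
    choose[4, 2] @ H1
      branch[0] choose=4:
        H0 returns (5, 9)
        H1 returns [(5, 9)]
      branch[1] choose=2:
        H0 returns (3, 9)
        H1 returns [(3, 9)]
  branch[2] choose=4:
    choose[4, 2] @ H1
      branch[0] choose=4:
        H0 returns (8, 9)
        H1 returns [(8, 9)]
      branch[1] choose=2:
        H0 returns (6, 9)
        H1 returns [(6, 9)]
= [(10, 9), (8, 9), (5, 9), (3, 9), (8, 9), (6, 9)]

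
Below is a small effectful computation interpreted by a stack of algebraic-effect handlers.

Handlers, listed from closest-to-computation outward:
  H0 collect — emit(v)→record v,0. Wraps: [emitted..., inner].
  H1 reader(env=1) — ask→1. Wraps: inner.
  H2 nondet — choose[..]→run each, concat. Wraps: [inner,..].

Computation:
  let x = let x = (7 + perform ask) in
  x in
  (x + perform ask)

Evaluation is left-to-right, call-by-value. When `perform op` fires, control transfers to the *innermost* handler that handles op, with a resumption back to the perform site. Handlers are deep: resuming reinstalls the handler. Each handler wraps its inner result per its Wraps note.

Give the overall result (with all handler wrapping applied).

Working:
ask @ H1 ⇒ 1
ask @ H1 ⇒ 1
H0 returns [9]
H1 returns [9]
H2 returns [[9]]
= [[9]]

Answer: [[9]]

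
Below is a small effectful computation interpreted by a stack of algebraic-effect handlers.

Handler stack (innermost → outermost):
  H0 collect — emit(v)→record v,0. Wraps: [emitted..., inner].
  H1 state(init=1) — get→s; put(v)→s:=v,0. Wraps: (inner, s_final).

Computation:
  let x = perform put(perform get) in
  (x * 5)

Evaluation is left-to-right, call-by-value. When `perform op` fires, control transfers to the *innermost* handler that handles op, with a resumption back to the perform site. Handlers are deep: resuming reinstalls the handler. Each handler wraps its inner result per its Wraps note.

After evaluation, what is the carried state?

Evaluation trace:
get @ H1 ⇒ 1
put(1) @ H1 ⇒ s:=1
H0 returns [0]
H1 returns ([0], 1)
= ([0], 1)

Answer: 1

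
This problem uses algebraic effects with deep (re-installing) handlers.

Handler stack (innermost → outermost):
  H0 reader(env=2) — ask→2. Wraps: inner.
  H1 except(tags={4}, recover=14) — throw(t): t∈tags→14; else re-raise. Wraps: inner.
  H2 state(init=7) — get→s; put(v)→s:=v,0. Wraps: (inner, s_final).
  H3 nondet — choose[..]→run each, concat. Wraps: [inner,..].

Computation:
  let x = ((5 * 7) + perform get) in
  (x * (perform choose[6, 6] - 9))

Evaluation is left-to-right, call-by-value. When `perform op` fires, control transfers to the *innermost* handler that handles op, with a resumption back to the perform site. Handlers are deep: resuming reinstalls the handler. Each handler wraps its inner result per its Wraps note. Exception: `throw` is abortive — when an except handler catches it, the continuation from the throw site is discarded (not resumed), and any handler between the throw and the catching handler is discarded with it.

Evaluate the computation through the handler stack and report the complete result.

Working:
get @ H2 ⇒ 7
choose[6, 6] @ H3
  branch[0] choose=6:
    H0 returns -126
    H1 returns -126
    H2 returns (-126, 7)
    H3 returns [(-126, 7)]
  branch[1] choose=6:
    H0 returns -126
    H1 returns -126
    H2 returns (-126, 7)
    H3 returns [(-126, 7)]
= [(-126, 7), (-126, 7)]

Answer: [(-126, 7), (-126, 7)]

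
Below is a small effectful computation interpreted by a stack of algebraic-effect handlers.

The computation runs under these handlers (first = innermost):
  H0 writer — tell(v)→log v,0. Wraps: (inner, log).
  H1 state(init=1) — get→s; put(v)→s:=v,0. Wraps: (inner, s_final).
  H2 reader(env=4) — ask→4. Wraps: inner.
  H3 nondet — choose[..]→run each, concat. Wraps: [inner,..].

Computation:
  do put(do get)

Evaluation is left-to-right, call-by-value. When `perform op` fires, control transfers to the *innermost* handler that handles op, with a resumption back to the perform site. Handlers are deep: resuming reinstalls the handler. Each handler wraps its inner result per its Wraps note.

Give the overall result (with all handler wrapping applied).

Working:
get @ H1 ⇒ 1
put(1) @ H1 ⇒ s:=1
H0 returns (0, ())
H1 returns ((0, ()), 1)
H2 returns ((0, ()), 1)
H3 returns [((0, ()), 1)]
= [((0, ()), 1)]

Answer: [((0, ()), 1)]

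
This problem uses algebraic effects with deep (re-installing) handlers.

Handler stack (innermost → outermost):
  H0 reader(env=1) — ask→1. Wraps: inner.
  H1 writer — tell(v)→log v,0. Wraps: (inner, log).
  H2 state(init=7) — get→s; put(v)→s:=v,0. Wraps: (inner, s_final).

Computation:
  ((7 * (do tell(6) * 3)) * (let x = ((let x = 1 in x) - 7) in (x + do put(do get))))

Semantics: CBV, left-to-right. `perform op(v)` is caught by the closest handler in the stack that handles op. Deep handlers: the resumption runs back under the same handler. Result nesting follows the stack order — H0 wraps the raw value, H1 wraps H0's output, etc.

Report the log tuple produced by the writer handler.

Answer: (6)

Evaluation trace:
tell(6) @ H1 ⇒ log+=6
get @ H2 ⇒ 7
put(7) @ H2 ⇒ s:=7
H0 returns 0
H1 returns (0, (6))
H2 returns ((0, (6)), 7)
= ((0, (6)), 7)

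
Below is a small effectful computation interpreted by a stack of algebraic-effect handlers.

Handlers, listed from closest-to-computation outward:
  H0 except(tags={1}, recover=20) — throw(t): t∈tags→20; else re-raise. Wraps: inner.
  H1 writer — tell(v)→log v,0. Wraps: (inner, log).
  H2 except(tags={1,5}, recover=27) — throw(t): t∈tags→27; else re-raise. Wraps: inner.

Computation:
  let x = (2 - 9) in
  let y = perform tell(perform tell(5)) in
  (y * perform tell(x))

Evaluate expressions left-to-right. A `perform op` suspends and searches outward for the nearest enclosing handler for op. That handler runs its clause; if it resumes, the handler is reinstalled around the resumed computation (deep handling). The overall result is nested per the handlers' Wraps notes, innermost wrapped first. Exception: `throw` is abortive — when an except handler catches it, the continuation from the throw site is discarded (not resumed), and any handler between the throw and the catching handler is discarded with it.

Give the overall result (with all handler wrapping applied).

Answer: (0, (5, 0, -7))

Working:
tell(5) @ H1 ⇒ log+=5
tell(0) @ H1 ⇒ log+=0
tell(-7) @ H1 ⇒ log+=-7
H0 returns 0
H1 returns (0, (5, 0, -7))
H2 returns (0, (5, 0, -7))
= (0, (5, 0, -7))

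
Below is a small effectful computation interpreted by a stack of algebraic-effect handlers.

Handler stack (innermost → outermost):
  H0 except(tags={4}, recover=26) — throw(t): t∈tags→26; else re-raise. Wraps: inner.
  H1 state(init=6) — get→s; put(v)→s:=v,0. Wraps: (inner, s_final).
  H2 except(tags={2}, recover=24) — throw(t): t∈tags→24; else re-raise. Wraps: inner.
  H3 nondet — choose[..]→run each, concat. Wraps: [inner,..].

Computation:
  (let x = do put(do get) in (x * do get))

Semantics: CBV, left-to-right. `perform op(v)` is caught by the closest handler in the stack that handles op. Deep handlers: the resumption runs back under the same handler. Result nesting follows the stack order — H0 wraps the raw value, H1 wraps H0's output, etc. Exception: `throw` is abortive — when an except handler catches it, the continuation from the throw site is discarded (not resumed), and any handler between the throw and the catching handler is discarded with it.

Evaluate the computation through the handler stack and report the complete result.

Answer: [(0, 6)]

Step-by-step:
get @ H1 ⇒ 6
put(6) @ H1 ⇒ s:=6
get @ H1 ⇒ 6
H0 returns 0
H1 returns (0, 6)
H2 returns (0, 6)
H3 returns [(0, 6)]
= [(0, 6)]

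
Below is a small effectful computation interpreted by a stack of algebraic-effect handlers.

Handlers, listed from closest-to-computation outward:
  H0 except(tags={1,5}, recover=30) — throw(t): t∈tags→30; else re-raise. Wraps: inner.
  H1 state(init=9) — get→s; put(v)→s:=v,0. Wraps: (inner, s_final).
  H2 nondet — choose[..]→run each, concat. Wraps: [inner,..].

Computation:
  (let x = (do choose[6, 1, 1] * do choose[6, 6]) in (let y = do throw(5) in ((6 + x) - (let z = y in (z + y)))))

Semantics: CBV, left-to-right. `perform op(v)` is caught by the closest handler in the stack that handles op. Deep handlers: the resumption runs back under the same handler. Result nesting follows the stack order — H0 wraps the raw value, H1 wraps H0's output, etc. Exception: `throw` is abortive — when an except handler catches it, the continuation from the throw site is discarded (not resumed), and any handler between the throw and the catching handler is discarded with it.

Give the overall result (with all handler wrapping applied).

Answer: [(30, 9), (30, 9), (30, 9), (30, 9), (30, 9), (30, 9)]

Working:
choose[6, 1, 1] @ H2
  branch[0] choose=6:
    choose[6, 6] @ H2
      branch[0] choose=6:
        throw(5) @ H0 caught ⇒ 30
        H1 returns (30, 9)
        H2 returns [(30, 9)]
      branch[1] choose=6:
        throw(5) @ H0 caught ⇒ 30
        H1 returns (30, 9)
        H2 returns [(30, 9)]
  branch[1] choose=1:
    choose[6, 6] @ H2
      branch[0] choose=6:
        throw(5) @ H0 caught ⇒ 30
        H1 returns (30, 9)
        H2 returns [(30, 9)]
      branch[1] choose=6:
        throw(5) @ H0 caught ⇒ 30
        H1 returns (30, 9)
        H2 returns [(30, 9)]
  branch[2] choose=1:
    choose[6, 6] @ H2
      branch[0] choose=6:
        throw(5) @ H0 caught ⇒ 30
        H1 returns (30, 9)
        H2 returns [(30, 9)]
      branch[1] choose=6:
        throw(5) @ H0 caught ⇒ 30
        H1 returns (30, 9)
        H2 returns [(30, 9)]
= [(30, 9), (30, 9), (30, 9), (30, 9), (30, 9), (30, 9)]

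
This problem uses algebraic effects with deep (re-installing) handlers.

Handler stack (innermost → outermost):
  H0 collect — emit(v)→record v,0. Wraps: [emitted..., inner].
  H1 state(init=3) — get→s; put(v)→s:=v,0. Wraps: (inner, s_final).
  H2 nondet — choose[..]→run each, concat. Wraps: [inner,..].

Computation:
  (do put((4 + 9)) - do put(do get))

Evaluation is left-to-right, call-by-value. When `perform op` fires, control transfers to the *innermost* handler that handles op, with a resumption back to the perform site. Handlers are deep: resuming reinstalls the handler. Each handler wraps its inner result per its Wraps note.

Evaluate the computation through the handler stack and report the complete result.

Evaluation trace:
put(13) @ H1 ⇒ s:=13
get @ H1 ⇒ 13
put(13) @ H1 ⇒ s:=13
H0 returns [0]
H1 returns ([0], 13)
H2 returns [([0], 13)]
= [([0], 13)]

Answer: [([0], 13)]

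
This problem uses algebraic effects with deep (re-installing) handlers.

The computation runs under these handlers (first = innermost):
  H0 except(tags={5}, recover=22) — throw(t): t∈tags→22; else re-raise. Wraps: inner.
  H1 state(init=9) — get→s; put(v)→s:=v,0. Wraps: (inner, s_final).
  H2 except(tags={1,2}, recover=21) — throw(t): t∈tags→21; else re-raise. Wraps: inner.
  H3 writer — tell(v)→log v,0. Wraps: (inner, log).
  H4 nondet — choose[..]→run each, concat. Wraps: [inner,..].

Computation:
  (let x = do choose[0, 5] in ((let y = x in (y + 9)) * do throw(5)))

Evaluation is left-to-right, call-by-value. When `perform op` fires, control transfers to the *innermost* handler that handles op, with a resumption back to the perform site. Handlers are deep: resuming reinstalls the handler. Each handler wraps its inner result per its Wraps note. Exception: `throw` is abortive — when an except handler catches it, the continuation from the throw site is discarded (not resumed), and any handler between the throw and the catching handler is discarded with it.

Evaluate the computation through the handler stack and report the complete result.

Working:
choose[0, 5] @ H4
  branch[0] choose=0:
    throw(5) @ H0 caught ⇒ 22
    H1 returns (22, 9)
    H2 returns (22, 9)
    H3 returns ((22, 9), ())
    H4 returns [((22, 9), ())]
  branch[1] choose=5:
    throw(5) @ H0 caught ⇒ 22
    H1 returns (22, 9)
    H2 returns (22, 9)
    H3 returns ((22, 9), ())
    H4 returns [((22, 9), ())]
= [((22, 9), ()), ((22, 9), ())]

Answer: [((22, 9), ()), ((22, 9), ())]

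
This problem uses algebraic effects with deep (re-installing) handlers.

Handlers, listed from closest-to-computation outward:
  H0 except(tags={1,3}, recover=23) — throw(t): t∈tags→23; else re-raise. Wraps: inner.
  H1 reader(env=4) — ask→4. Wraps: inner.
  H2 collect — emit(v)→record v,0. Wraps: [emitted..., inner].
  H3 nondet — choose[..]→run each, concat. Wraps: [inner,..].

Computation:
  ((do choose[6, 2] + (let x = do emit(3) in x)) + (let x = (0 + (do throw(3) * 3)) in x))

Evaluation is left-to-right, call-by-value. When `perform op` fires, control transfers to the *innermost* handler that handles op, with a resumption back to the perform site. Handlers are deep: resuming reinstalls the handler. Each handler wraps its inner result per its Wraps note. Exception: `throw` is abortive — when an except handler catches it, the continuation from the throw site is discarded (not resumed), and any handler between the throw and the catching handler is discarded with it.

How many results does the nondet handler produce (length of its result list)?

Answer: 2

Evaluation trace:
choose[6, 2] @ H3
  branch[0] choose=6:
    emit(3) @ H2 ⇒ out+=3
    throw(3) @ H0 caught ⇒ 23
    H1 returns 23
    H2 returns [3, 23]
    H3 returns [[3, 23]]
  branch[1] choose=2:
    emit(3) @ H2 ⇒ out+=3
    throw(3) @ H0 caught ⇒ 23
    H1 returns 23
    H2 returns [3, 23]
    H3 returns [[3, 23]]
= [[3, 23], [3, 23]]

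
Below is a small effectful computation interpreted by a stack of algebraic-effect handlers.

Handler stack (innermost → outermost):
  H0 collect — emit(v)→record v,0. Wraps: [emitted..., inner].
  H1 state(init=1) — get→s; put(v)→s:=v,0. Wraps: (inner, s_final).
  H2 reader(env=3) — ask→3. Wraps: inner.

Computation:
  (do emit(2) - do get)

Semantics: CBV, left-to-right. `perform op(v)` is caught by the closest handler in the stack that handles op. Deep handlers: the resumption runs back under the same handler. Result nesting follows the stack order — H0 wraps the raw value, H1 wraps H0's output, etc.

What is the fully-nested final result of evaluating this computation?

Evaluation trace:
emit(2) @ H0 ⇒ out+=2
get @ H1 ⇒ 1
H0 returns [2, -1]
H1 returns ([2, -1], 1)
H2 returns ([2, -1], 1)
= ([2, -1], 1)

Answer: ([2, -1], 1)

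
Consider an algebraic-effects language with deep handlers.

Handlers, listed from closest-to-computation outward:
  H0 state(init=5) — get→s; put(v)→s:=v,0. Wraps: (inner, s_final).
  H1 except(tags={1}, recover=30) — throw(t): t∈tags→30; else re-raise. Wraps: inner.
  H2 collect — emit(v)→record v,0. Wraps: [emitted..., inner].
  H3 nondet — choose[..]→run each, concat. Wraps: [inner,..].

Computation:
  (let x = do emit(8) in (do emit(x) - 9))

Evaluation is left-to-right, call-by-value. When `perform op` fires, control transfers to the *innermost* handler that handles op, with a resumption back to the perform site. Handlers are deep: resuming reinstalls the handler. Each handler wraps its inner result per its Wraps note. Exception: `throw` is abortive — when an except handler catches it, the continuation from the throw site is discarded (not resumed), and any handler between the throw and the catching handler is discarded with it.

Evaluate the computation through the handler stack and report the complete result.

Step-by-step:
emit(8) @ H2 ⇒ out+=8
emit(0) @ H2 ⇒ out+=0
H0 returns (-9, 5)
H1 returns (-9, 5)
H2 returns [8, 0, (-9, 5)]
H3 returns [[8, 0, (-9, 5)]]
= [[8, 0, (-9, 5)]]

Answer: [[8, 0, (-9, 5)]]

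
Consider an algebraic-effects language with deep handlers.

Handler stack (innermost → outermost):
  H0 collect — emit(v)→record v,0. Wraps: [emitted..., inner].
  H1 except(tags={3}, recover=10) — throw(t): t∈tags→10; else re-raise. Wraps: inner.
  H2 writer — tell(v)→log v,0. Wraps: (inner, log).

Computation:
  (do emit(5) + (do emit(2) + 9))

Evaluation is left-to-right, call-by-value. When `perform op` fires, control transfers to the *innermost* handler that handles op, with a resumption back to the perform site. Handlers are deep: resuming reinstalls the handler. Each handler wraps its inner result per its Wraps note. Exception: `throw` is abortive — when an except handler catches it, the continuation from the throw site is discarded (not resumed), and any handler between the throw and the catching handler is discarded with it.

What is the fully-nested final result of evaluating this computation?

Working:
emit(5) @ H0 ⇒ out+=5
emit(2) @ H0 ⇒ out+=2
H0 returns [5, 2, 9]
H1 returns [5, 2, 9]
H2 returns ([5, 2, 9], ())
= ([5, 2, 9], ())

Answer: ([5, 2, 9], ())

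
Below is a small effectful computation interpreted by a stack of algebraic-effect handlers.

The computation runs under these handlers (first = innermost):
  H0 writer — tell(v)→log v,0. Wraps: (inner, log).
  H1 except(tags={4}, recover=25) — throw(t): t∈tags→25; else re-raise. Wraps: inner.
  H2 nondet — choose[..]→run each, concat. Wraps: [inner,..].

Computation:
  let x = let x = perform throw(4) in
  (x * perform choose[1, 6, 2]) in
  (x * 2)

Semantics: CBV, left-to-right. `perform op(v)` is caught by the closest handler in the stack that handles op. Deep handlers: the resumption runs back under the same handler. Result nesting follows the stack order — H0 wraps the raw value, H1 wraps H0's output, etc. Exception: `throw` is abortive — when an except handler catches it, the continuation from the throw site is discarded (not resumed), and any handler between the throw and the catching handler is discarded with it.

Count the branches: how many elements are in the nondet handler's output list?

Working:
throw(4) @ H1 caught ⇒ 25
H2 returns [25]
= [25]

Answer: 1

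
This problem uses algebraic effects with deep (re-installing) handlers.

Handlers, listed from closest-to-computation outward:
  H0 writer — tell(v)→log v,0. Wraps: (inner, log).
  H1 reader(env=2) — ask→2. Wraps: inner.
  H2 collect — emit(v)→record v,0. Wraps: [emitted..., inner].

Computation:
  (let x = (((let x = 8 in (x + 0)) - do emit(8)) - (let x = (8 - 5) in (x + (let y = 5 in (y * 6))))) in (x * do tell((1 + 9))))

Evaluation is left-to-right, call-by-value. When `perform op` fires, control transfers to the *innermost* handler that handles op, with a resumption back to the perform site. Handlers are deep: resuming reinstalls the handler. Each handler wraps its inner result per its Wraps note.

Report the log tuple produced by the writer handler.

Answer: (10)

Working:
emit(8) @ H2 ⇒ out+=8
tell(10) @ H0 ⇒ log+=10
H0 returns (0, (10))
H1 returns (0, (10))
H2 returns [8, (0, (10))]
= [8, (0, (10))]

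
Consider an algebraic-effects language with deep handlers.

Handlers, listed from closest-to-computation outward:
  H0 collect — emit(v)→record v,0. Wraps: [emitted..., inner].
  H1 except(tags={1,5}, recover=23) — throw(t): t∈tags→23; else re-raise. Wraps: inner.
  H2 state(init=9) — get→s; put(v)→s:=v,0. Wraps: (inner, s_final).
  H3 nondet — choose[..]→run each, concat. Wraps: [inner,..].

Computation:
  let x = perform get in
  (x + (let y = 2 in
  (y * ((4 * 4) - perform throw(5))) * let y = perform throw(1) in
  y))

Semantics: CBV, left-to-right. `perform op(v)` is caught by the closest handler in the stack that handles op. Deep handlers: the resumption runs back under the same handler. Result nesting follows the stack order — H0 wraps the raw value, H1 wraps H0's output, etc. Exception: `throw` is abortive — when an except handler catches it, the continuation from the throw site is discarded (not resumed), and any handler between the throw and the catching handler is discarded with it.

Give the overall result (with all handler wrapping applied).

Evaluation trace:
get @ H2 ⇒ 9
throw(5) @ H1 caught ⇒ 23
H2 returns (23, 9)
H3 returns [(23, 9)]
= [(23, 9)]

Answer: [(23, 9)]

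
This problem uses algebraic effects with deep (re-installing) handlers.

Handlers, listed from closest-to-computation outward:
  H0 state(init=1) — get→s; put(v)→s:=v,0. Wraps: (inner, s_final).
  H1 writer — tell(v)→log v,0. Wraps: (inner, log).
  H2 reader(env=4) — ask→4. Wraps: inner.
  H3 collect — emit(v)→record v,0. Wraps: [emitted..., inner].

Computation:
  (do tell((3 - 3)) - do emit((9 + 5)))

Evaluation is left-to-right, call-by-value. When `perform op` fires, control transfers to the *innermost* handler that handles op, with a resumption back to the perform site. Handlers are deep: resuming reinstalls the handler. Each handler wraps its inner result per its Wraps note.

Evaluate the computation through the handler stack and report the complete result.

Answer: [14, ((0, 1), (0))]

Evaluation trace:
tell(0) @ H1 ⇒ log+=0
emit(14) @ H3 ⇒ out+=14
H0 returns (0, 1)
H1 returns ((0, 1), (0))
H2 returns ((0, 1), (0))
H3 returns [14, ((0, 1), (0))]
= [14, ((0, 1), (0))]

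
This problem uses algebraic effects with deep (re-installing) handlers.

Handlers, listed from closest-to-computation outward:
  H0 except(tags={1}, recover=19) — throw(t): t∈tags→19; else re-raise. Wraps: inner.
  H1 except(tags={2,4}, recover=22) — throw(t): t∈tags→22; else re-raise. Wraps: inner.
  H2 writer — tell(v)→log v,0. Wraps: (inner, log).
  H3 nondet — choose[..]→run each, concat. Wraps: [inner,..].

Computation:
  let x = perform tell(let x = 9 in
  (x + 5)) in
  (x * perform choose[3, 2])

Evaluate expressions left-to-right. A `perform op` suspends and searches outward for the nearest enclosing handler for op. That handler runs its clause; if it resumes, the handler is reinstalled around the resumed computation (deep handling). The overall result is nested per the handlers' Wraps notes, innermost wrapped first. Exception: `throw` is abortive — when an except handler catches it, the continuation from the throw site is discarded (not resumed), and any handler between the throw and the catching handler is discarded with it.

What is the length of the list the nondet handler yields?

Answer: 2

Step-by-step:
tell(14) @ H2 ⇒ log+=14
choose[3, 2] @ H3
  branch[0] choose=3:
    H0 returns 0
    H1 returns 0
    H2 returns (0, (14))
    H3 returns [(0, (14))]
  branch[1] choose=2:
    H0 returns 0
    H1 returns 0
    H2 returns (0, (14))
    H3 returns [(0, (14))]
= [(0, (14)), (0, (14))]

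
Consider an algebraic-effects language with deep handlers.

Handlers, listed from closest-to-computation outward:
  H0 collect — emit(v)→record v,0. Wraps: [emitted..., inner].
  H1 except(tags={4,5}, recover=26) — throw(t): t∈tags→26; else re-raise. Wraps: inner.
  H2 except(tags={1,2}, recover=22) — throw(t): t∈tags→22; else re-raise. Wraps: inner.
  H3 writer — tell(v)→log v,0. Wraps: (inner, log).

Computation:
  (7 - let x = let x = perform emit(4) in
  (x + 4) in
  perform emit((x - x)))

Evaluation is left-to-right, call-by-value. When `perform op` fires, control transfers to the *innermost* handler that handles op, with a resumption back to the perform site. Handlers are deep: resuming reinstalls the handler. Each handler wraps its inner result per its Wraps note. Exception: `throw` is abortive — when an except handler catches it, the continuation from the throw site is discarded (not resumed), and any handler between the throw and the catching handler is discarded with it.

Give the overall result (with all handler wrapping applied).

Answer: ([4, 0, 7], ())

Evaluation trace:
emit(4) @ H0 ⇒ out+=4
emit(0) @ H0 ⇒ out+=0
H0 returns [4, 0, 7]
H1 returns [4, 0, 7]
H2 returns [4, 0, 7]
H3 returns ([4, 0, 7], ())
= ([4, 0, 7], ())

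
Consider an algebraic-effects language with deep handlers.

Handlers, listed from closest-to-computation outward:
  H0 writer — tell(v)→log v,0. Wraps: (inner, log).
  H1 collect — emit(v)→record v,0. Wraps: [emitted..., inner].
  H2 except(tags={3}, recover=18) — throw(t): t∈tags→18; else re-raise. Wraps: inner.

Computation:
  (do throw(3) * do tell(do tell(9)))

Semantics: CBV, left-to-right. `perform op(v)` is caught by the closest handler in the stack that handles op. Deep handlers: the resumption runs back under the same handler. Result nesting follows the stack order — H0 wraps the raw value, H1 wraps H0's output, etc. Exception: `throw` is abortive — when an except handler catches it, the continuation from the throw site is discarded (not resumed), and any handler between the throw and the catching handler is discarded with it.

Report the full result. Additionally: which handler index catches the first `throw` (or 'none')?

Answer: 18 ; first throw caught by: H2

Evaluation trace:
throw(3) @ H2 caught ⇒ 18
= 18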